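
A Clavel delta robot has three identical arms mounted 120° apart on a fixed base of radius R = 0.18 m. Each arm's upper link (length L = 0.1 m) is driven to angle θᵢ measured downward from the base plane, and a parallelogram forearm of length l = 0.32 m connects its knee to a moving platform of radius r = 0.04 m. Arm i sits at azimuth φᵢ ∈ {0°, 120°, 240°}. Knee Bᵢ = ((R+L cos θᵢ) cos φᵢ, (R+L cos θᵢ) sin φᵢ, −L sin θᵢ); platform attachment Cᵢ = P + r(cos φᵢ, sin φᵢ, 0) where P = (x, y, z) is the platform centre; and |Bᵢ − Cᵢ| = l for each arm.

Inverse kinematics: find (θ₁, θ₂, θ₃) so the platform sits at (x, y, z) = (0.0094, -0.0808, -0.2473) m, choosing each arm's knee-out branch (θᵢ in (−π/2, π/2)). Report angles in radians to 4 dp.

rotate P by −φ1: (0.0094, -0.0808, -0.2473)
  A=0.1306, B=-0.2473, C=(l²−L²−A²−y'²−z²)/(2L)=0.0383
  θ1 = atan2(B,A) + arccos(C/0.2797) = 0.3485
rotate P by −φ2: (-0.0747, 0.0323, -0.2473)
  A=0.2147, B=-0.2473, C=(l²−L²−A²−y'²−z²)/(2L)=-0.0794
  γ=atan2(-0.2473,0.2147)=-0.8559;  ψ=arccos(-0.2425)=1.8157;  θ2=γ+ψ≈0.9598
arm 3 (φ=240.0°): x'=0.0653, y'=0.0485
  A cos θ + B sin θ = C:  0.0747·cos θ + -0.2473·sin θ = 0.1165
  θ3 = atan2(B,A) + arccos(C/0.2583) = -0.1744

θ₁ = 0.3485, θ₂ = 0.9598, θ₃ = -0.1744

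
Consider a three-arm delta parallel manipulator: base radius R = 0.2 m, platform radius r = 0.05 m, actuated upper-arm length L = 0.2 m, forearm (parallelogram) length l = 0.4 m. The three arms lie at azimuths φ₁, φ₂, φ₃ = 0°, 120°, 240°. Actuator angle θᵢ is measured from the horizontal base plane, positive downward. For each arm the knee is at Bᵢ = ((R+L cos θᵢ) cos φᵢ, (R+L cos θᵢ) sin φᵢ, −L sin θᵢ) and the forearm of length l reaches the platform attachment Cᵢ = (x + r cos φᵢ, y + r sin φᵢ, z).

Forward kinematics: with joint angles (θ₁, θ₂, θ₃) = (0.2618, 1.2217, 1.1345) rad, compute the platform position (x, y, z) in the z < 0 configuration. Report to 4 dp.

(0.1565, -0.0163, -0.4052)

φ1=0.0°: virtual centre (0.3432, 0.0000, -0.0518), radius l
S2 = (0.2184·cos120.0°, 0.2184·sin120.0°, -0.1879) = (-0.1092, 0.1891, -0.1879)
φ3=240.0°: virtual centre (-0.1173, -0.2031, -0.1813), radius l
eliminate P² terms by subtracting sphere 1 from 2 and 3
[-0.9048 0.3783 -0.2723]·P = -0.0374;  [-0.9209 -0.4062 -0.2590]·P = -0.0326
Cramer: x(z) = 0.0385-0.2914z;  y(z) = -0.0069+0.0230z
quadratic in z: (1.0854)z²+(0.2808)z+(-0.0644)=0, √Δ=0.5988 → z ∈ {-0.4052, 0.1465}; z = -0.4052 (taking z<0)
x = 0.1565, y = -0.0163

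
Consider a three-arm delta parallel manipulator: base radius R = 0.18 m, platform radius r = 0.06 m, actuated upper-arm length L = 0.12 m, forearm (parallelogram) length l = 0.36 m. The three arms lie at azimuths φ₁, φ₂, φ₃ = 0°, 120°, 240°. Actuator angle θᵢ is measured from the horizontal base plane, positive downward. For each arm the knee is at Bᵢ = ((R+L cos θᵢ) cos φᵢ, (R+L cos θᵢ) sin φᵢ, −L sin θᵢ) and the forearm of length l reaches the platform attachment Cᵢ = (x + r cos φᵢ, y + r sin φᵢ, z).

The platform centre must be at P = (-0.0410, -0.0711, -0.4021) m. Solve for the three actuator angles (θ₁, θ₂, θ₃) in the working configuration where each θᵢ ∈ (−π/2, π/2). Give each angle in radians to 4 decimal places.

θ₁ = 1.2216, θ₂ = 1.2220, θ₃ = 0.6112

arm 1 (φ=0.0°): x'=-0.0410, y'=-0.0711
  A=0.1610, B=-0.4021, C=(l²−L²−A²−y'²−z²)/(2L)=-0.3228
  γ=atan2(-0.4021,0.1610)=-1.1899;  ψ=arccos(-0.7452)=2.4116;  θ1=γ+ψ≈1.2216
φ2=120.0° → target in arm frame (-0.0411, 0.0711)
  A cos θ + B sin θ = C:  0.1611·cos θ + -0.4021·sin θ = -0.3228
  √(A²+B²)=0.4332;  θ2 = -1.1898+2.4118 ≈ 1.2220
arm 3 (φ=240.0°): x'=0.0821, y'=0.0000
  A cos θ + B sin θ = C:  0.0379·cos θ + -0.4021·sin θ = -0.1997
  γ=atan2(-0.4021,0.0379)=-1.4768;  ψ=arccos(-0.4944)=2.0879;  θ3=γ+ψ≈0.6112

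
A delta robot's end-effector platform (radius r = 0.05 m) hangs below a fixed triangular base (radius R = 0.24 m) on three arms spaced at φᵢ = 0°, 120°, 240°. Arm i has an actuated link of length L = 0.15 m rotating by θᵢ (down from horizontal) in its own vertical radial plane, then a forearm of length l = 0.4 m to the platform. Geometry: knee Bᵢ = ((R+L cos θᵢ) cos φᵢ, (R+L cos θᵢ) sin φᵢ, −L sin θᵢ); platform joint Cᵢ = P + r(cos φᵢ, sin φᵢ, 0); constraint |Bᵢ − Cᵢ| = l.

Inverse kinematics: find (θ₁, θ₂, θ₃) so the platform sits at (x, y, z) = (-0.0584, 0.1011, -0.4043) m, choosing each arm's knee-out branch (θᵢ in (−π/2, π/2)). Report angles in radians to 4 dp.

rotate P by −φ1: (-0.0584, 0.1011, -0.4043)
  e−x'=0.2484;  (l²−L²−(e−x')²−y'²−z²)/2L = -0.3263
  θ1 = atan2(B,A) + arccos(C/0.4745) = 1.3091
arm 2 (φ=120.0°): x'=0.1168, y'=0.0000
  A cos θ + B sin θ = C:  0.0732·cos θ + -0.4043·sin θ = -0.1044
  γ=atan2(-0.4043,0.0732)=-1.3916;  ψ=arccos(-0.2541)=1.8277;  θ2=γ+ψ≈0.4362
φ3=240.0° → target in arm frame (-0.0584, -0.1011)
  A=0.2484, B=-0.4043, C=(l²−L²−A²−y'²−z²)/(2L)=-0.3262
  √(A²+B²)=0.4745;  θ3 = -1.0199+2.3289 ≈ 1.3089

θ₁ = 1.3091, θ₂ = 0.4362, θ₃ = 1.3089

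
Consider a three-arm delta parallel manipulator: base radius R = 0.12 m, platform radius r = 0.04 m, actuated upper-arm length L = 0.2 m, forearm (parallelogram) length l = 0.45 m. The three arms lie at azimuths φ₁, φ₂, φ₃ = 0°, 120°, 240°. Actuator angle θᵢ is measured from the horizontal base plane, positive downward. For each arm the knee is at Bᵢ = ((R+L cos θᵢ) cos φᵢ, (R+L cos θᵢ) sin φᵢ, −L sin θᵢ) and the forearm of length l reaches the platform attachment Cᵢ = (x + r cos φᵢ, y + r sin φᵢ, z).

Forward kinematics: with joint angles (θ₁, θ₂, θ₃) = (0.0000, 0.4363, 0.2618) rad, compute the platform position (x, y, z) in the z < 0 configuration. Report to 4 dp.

(0.0681, -0.0309, -0.3958)

φ1=0.0°: virtual centre (0.2800, 0.0000, 0.0000), radius l
S2 = (0.2613·cos120.0°, 0.2613·sin120.0°, -0.0845) = (-0.1306, 0.2263, -0.0845)
S3 = (0.2732·cos240.0°, 0.2732·sin240.0°, -0.0518) = (-0.1366, -0.2366, -0.0518)
eliminate P² terms by subtracting sphere 1 from 2 and 3
linear system: -0.8213x+0.4525y = -0.0030−-0.1690z; -0.8332x+-0.4732y = -0.0011−-0.1035z
Cramer: x(z) = 0.0025-0.1657z;  y(z) = -0.0021+0.0729z
into |P−S₁|² = l²: 1.0328z² + 0.0916z + -0.1255 = 0;  Δ = 0.5268;  z = -0.3958 or 0.3070 → z<0 root = -0.3958
x = 0.0681, y = -0.0309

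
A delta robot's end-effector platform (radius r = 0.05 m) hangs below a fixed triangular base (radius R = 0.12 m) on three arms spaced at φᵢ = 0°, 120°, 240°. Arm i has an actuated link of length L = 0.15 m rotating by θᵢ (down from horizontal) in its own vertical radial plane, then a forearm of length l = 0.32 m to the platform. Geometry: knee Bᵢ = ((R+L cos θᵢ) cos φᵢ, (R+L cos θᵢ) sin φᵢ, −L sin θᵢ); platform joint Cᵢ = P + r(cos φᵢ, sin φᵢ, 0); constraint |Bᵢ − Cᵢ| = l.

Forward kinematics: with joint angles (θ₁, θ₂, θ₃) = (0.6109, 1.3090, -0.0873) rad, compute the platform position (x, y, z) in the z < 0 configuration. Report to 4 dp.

(0.0193, -0.1864, -0.2797)

centre 1 = (0.1929·cos0.0°, 0.1929·sin0.0°, -0.0860) = (0.1929, 0.0000, -0.0860)
φ2=120.0°: virtual centre (-0.0544, 0.0942, -0.1449), radius l
arm 3 at φ=240.0°: (R−r)+L cos θ3 = 0.2194;  centre 3 = (-0.1097, -0.1900, 0.0131)
|centre ₂|²−|centre ₁|² = -0.0118;  |centre ₃|²−|centre ₁|² = 0.0037
plane₁₂: -0.4946x+0.1885y+-0.1177z = -0.0118
det = 0.3020;  x = 0.0125+-0.0244z,  y = -0.0297+0.5604z
sphere 1 gives Az²+Bz+C=0 with A=1.3147, B=0.1476, C=-0.0616;  B²−4AC=0.3456;  roots -0.2797, 0.1674;  negative root z = -0.2797
x = 0.0193, y = -0.1864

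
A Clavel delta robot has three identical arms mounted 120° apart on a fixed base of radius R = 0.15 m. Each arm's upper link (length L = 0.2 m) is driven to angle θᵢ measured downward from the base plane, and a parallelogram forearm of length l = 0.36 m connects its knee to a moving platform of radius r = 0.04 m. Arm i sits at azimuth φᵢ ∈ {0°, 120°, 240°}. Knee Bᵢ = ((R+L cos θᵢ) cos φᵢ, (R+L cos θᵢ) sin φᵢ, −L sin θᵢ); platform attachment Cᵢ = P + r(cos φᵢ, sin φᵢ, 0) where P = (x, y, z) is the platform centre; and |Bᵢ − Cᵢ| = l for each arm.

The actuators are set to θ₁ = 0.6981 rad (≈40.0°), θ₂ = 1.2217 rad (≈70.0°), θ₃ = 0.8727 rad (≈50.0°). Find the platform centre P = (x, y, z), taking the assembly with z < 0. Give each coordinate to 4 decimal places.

arm 1 at φ=0.0°: ρ1 = 0.2632;  centre 1 = (0.2632, 0.0000, -0.1286)
centre 2 = (0.1784·cos120.0°, 0.1784·sin120.0°, -0.1879) = (-0.0892, 0.1545, -0.1879)
centre 3 = (0.2386·cos240.0°, 0.2386·sin240.0°, -0.1532) = (-0.1193, -0.2066, -0.1532)
|centre ₂|²−|centre ₁|² = -0.0187;  |centre ₃|²−|centre ₁|² = -0.0054
[-0.7048 0.3090 -0.1188]·P = -0.0187;  [-0.7650 -0.4132 -0.0493]·P = -0.0054
det = 0.5276;  x = 0.0178+-0.1219z,  y = -0.0198+0.1063z
quadratic in z: (1.0262)z²+(0.3127)z+(-0.0524)=0, √Δ=0.5595 → z ∈ {-0.4250, 0.1203}; z = -0.4250 (taking z<0)
x = 0.0696, y = -0.0650

(0.0696, -0.0650, -0.4250)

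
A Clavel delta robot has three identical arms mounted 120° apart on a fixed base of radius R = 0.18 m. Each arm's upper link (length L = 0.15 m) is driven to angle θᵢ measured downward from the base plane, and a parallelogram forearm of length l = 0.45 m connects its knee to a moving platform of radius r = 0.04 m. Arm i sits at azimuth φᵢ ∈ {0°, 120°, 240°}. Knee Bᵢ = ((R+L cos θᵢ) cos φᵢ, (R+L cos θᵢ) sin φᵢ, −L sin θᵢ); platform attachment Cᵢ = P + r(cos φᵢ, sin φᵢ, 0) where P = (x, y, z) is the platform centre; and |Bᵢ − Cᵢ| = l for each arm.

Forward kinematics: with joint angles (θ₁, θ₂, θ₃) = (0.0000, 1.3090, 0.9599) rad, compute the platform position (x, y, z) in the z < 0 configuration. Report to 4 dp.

(0.1826, -0.0583, -0.4331)

centre 1 = (0.2900·cos0.0°, 0.2900·sin0.0°, 0.0000) = (0.2900, 0.0000, 0.0000)
centre 2 = (0.1788·cos120.0°, 0.1788·sin120.0°, -0.1449) = (-0.0894, 0.1549, -0.1449)
centre 3 = (0.2260·cos240.0°, 0.2260·sin240.0°, -0.1229) = (-0.1130, -0.1958, -0.1229)
eliminate P² terms by subtracting sphere 1 from 2 and 3
[-0.7588 0.3097 -0.2898]·P = -0.0311;  [-0.8060 -0.3915 -0.2457]·P = -0.0179
Cramer: x(z) = 0.0324-0.3467z;  y(z) = -0.0210+0.0861z
sphere 1 gives Az²+Bz+C=0 with A=1.1276, B=0.1750, C=-0.1357;  B²−4AC=0.6428;  roots -0.4331, 0.2779;  negative root z = -0.4331
x = 0.1826, y = -0.0583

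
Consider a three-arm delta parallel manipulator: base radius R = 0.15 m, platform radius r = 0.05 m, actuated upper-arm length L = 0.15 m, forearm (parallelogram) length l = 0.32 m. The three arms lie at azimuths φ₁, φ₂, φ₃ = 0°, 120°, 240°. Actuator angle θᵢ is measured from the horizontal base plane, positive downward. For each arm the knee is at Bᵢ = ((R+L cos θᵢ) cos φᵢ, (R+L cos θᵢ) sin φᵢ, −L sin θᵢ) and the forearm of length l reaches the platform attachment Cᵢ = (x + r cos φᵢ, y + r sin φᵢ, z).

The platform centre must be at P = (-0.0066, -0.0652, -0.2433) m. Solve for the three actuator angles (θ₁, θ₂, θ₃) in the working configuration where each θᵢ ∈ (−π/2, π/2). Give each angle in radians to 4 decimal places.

θ₁ = 0.3490, θ₂ = 0.6108, θ₃ = -0.0870

arm 1 (φ=0.0°): x'=-0.0066, y'=-0.0652
  e−x'=0.1066;  (l²−L²−(e−x')²−y'²−z²)/2L = 0.0170
  √(A²+B²)=0.2656;  θ1 = -1.1578+1.5069 ≈ 0.3490
arm 2 (φ=120.0°): x'=-0.0532, y'=0.0383
  A cos θ + B sin θ = C:  0.1532·cos θ + -0.2433·sin θ = -0.0141
  γ=atan2(-0.2433,0.1532)=-1.0089;  ψ=arccos(-0.0490)=1.6198;  θ2=γ+ψ≈0.6108
arm 3 (φ=240.0°): x'=0.0598, y'=0.0269
  A=0.0402, B=-0.2433, C=(l²−L²−A²−y'²−z²)/(2L)=0.0612
  θ3 = atan2(B,A) + arccos(C/0.2466) = -0.0870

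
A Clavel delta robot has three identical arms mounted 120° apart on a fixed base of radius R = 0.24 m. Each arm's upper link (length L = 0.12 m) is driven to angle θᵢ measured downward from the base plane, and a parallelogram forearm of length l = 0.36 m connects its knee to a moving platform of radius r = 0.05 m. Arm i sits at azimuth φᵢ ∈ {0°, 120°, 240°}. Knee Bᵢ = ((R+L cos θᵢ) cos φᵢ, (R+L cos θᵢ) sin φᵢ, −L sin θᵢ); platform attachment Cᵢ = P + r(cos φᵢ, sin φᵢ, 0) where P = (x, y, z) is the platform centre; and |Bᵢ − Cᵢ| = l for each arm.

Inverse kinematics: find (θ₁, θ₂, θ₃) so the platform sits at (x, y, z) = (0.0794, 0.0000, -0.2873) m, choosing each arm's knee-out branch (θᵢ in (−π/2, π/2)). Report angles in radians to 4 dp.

rotate P by −φ1: (0.0794, 0.0000, -0.2873)
  e−x'=0.1106;  (l²−L²−(e−x')²−y'²−z²)/2L = 0.0851
  θ1 = atan2(B,A) + arccos(C/0.3079) = 0.0874
arm 2 (φ=120.0°): x'=-0.0397, y'=-0.0688
  A cos θ + B sin θ = C:  0.2297·cos θ + -0.2873·sin θ = -0.1035
  θ2 = atan2(B,A) + arccos(C/0.3678) = 0.9596
arm 3 (φ=240.0°): x'=-0.0397, y'=0.0688
  A=0.2297, B=-0.2873, C=(l²−L²−A²−y'²−z²)/(2L)=-0.1035
  √(A²+B²)=0.3678;  θ3 = -0.8964+1.8559 ≈ 0.9596

θ₁ = 0.0874, θ₂ = 0.9596, θ₃ = 0.9596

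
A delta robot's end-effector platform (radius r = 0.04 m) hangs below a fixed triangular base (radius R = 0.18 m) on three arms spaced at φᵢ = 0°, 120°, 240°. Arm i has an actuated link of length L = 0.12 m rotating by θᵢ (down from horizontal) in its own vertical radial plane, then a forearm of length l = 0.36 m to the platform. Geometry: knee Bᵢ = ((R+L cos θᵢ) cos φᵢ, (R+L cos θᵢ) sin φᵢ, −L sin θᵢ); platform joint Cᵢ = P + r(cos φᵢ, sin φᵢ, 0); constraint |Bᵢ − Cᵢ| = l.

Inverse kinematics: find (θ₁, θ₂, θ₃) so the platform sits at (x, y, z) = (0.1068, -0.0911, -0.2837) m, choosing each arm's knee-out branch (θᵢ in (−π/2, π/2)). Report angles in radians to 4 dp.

arm 1 (φ=0.0°): x'=0.1068, y'=-0.0911
  A=0.0332, B=-0.2837, C=(l²−L²−A²−y'²−z²)/(2L)=0.1055
  θ1 = atan2(B,A) + arccos(C/0.2856) = -0.2617
rotate P by −φ2: (-0.1323, -0.0469, -0.2837)
  e−x'=0.2723;  (l²−L²−(e−x')²−y'²−z²)/2L = -0.1735
  γ=atan2(-0.2837,0.2723)=-0.8059;  ψ=arccos(-0.4412)=2.0277;  θ2=γ+ψ≈1.2218
arm 3 (φ=240.0°): x'=0.0255, y'=0.1380
  A=0.1145, B=-0.2837, C=(l²−L²−A²−y'²−z²)/(2L)=0.0106
  √(A²+B²)=0.3059;  θ3 = -1.1872+1.5361 ≈ 0.3489

θ₁ = -0.2617, θ₂ = 1.2218, θ₃ = 0.3489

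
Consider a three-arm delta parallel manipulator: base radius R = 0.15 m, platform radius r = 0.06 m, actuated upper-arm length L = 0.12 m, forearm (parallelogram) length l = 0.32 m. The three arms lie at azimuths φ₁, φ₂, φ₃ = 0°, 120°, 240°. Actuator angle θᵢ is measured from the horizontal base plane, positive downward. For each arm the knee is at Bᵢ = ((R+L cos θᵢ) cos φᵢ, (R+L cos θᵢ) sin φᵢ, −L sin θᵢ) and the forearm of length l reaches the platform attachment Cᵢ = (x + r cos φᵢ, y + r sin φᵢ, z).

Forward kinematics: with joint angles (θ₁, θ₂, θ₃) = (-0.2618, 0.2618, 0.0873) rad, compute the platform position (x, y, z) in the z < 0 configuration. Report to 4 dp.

(0.0401, -0.0150, -0.2422)

arm 1 at φ=0.0°: (R−r)+L cos θ1 = 0.2059;  S1 = (0.2059, 0.0000, 0.0311)
φ2=120.0°: virtual centre (-0.1030, 0.1783, -0.0311), radius l
arm 3 at φ=240.0°: (R−r)+L cos θ3 = 0.2095;  S3 = (-0.1048, -0.1815, -0.0105)
|S₂|²−|S₁|² = 0.0000;  |S₃|²−|S₁|² = 0.0007
linear system: -0.6177x+0.3566y = 0.0000−-0.1242z; -0.6214x+-0.3629y = 0.0007−-0.0830z
det = 0.4458;  x = -0.0005+-0.1676z,  y = -0.0009+0.0581z
quadratic in z: (1.0315)z²+(0.0070)z+(-0.0588)=0, √Δ=0.4927 → z ∈ {-0.2422, 0.2354}; z = -0.2422 (taking z<0)
x = 0.0401, y = -0.0150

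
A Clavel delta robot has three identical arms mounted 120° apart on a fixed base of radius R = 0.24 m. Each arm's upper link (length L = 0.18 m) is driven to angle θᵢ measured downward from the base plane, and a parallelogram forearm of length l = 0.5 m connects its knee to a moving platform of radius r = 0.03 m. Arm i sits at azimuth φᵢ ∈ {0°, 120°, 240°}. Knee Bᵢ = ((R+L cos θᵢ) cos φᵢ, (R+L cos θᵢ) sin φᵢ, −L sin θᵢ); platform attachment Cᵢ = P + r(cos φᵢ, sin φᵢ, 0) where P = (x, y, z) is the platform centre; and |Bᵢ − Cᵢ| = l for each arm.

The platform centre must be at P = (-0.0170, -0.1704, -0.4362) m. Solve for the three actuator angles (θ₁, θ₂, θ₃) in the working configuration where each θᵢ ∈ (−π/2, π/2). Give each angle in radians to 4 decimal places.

θ₁ = 0.7853, θ₂ = 1.2213, θ₃ = -0.0003

rotate P by −φ1: (-0.0170, -0.1704, -0.4362)
  A cos θ + B sin θ = C:  0.2270·cos θ + -0.4362·sin θ = -0.1479
  √(A²+B²)=0.4917;  θ1 = -1.0910+1.8763 ≈ 0.7853
rotate P by −φ2: (-0.1391, 0.0999, -0.4362)
  A cos θ + B sin θ = C:  0.3491·cos θ + -0.4362·sin θ = -0.2903
  √(A²+B²)=0.5587;  θ2 = -0.8959+2.1172 ≈ 1.2213
rotate P by −φ3: (0.1561, 0.0705, -0.4362)
  e−x'=0.0539;  (l²−L²−(e−x')²−y'²−z²)/2L = 0.0540
  γ=atan2(-0.4362,0.0539)=-1.4478;  ψ=arccos(0.1230)=1.4475;  θ3=γ+ψ≈-0.0003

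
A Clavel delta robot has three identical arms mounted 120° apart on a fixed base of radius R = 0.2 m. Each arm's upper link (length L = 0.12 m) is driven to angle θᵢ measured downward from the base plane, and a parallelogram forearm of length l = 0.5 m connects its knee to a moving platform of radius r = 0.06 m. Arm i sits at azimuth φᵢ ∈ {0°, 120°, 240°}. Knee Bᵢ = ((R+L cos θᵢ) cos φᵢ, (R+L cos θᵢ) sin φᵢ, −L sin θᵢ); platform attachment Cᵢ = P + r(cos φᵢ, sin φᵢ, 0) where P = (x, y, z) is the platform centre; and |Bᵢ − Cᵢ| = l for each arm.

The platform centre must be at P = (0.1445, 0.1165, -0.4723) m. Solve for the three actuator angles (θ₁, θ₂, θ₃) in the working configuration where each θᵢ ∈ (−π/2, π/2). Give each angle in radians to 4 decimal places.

rotate P by −φ1: (0.1445, 0.1165, -0.4723)
  A=-0.0045, B=-0.4723, C=(l²−L²−A²−y'²−z²)/(2L)=-0.0044
  √(A²+B²)=0.4723;  θ1 = -1.5803+1.5801 ≈ -0.0002
arm 2 (φ=120.0°): x'=0.0286, y'=-0.1834
  e−x'=0.1114;  (l²−L²−(e−x')²−y'²−z²)/2L = -0.1396
  √(A²+B²)=0.4853;  θ2 = -1.3392+1.8626 ≈ 0.5233
arm 3 (φ=240.0°): x'=-0.1731, y'=0.0669
  e−x'=0.3131;  (l²−L²−(e−x')²−y'²−z²)/2L = -0.3750
  θ3 = atan2(B,A) + arccos(C/0.5667) = 1.3086

θ₁ = -0.0002, θ₂ = 0.5233, θ₃ = 1.3086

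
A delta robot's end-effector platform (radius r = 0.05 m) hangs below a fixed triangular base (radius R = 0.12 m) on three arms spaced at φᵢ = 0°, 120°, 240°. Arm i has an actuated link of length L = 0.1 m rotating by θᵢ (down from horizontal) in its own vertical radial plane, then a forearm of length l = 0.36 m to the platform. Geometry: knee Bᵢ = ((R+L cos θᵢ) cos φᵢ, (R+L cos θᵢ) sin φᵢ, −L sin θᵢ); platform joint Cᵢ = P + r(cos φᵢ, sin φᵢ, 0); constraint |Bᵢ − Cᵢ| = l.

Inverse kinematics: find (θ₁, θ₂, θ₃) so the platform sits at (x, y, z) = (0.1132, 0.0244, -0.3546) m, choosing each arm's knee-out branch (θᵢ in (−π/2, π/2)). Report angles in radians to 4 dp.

θ₁ = -0.0005, θ₂ = 0.6980, θ₃ = 0.8726

φ1=0.0° → target in arm frame (0.1132, 0.0244)
  e−x'=-0.0432;  (l²−L²−(e−x')²−y'²−z²)/2L = -0.0430
  √(A²+B²)=0.3572;  θ1 = -1.6920+1.6915 ≈ -0.0005
rotate P by −φ2: (-0.0355, -0.1102, -0.3546)
  A=0.1055, B=-0.3546, C=(l²−L²−A²−y'²−z²)/(2L)=-0.1471
  θ2 = atan2(B,A) + arccos(C/0.3700) = 0.6980
arm 3 (φ=240.0°): x'=-0.0777, y'=0.0858
  A cos θ + B sin θ = C:  0.1477·cos θ + -0.3546·sin θ = -0.1767
  γ=atan2(-0.3546,0.1477)=-1.1761;  ψ=arccos(-0.4599)=2.0487;  θ3=γ+ψ≈0.8726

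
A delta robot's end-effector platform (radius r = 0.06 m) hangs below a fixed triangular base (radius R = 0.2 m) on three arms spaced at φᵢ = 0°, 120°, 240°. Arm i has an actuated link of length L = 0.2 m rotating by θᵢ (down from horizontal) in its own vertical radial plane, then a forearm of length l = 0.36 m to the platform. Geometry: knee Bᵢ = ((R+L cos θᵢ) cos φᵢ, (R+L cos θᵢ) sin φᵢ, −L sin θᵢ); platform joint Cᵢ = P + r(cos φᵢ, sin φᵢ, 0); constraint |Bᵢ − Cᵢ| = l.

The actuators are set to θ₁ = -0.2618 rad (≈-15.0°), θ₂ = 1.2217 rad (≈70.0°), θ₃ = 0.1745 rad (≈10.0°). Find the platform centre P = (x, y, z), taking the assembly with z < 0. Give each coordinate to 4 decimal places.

(0.1002, -0.1157, -0.1971)

O1 = (0.3332·cos0.0°, 0.3332·sin0.0°, 0.0518) = (0.3332, 0.0000, 0.0518)
arm 2 at φ=120.0°: ρ2 = 0.2084;  O2 = (-0.1042, 0.1805, -0.1879)
φ3=240.0°: virtual centre (-0.1685, -0.2918, -0.0347), radius l
eliminate P² terms by subtracting sphere 1 from 2 and 3
plane₁₂: -0.8748x+0.3610y+-0.4794z = -0.0349
det = 0.8727;  x = 0.0229+-0.3921z,  y = -0.0412+0.3778z
quadratic in z: (1.2965)z²+(0.1087)z+(-0.0290)=0, √Δ=0.4025 → z ∈ {-0.1971, 0.1133}; z = -0.1971 (taking z<0)
x = 0.1002, y = -0.1157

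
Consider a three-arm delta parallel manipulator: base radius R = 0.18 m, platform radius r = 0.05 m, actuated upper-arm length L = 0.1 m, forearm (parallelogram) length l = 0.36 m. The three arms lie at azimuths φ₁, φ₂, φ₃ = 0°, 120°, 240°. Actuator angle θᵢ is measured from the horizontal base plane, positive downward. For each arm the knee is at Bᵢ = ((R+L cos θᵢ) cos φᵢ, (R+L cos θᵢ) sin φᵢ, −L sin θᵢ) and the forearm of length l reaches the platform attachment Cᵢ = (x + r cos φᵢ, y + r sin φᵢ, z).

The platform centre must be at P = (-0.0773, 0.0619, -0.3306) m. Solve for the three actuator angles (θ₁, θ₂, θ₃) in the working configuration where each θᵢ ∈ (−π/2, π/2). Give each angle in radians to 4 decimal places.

θ₁ = 1.0468, θ₂ = -0.0005, θ₃ = 0.6981

φ1=0.0° → target in arm frame (-0.0773, 0.0619)
  A cos θ + B sin θ = C:  0.2073·cos θ + -0.3306·sin θ = -0.1825
  γ=atan2(-0.3306,0.2073)=-1.0107;  ψ=arccos(-0.4677)=2.0575;  θ1=γ+ψ≈1.0468
rotate P by −φ2: (0.0923, 0.0360, -0.3306)
  e−x'=0.0377;  (l²−L²−(e−x')²−y'²−z²)/2L = 0.0379
  γ=atan2(-0.3306,0.0377)=-1.4571;  ψ=arccos(0.1140)=1.4566;  θ2=γ+ψ≈-0.0005
rotate P by −φ3: (-0.0150, -0.0979, -0.3306)
  A cos θ + B sin θ = C:  0.1450·cos θ + -0.3306·sin θ = -0.1015
  γ=atan2(-0.3306,0.1450)=-1.1576;  ψ=arccos(-0.2811)=1.8557;  θ3=γ+ψ≈0.6981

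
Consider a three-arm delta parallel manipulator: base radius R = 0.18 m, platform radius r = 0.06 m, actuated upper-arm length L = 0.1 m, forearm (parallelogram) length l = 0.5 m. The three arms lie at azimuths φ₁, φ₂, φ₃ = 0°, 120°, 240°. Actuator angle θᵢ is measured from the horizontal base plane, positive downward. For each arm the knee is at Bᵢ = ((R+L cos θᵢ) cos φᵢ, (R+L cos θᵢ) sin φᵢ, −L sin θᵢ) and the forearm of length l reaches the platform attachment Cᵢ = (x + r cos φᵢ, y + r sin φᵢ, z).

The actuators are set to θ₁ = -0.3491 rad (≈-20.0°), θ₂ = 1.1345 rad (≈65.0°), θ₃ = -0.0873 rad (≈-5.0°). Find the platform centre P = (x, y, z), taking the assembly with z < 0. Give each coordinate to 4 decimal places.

(0.1265, -0.1612, -0.4309)

O1 = (0.2140·cos0.0°, 0.2140·sin0.0°, 0.0342) = (0.2140, 0.0000, 0.0342)
arm 2 at φ=120.0°: e+L cos θ2 = 0.1623;  O2 = (-0.0811, 0.1405, -0.0906)
O3 = (0.2196·cos240.0°, 0.2196·sin240.0°, 0.0087) = (-0.1098, -0.1902, 0.0087)
eliminate P² terms by subtracting sphere 1 from 2 and 3
plane₁₂: -0.5902x+0.2810y+-0.2497z = -0.0124
det = 0.4065;  x = 0.0107+-0.2689z,  y = -0.0217+0.3237z
sphere 1 gives Az²+Bz+C=0 with A=1.1771, B=0.0268, C=-0.2070;  B²−4AC=0.9755;  roots -0.4309, 0.4081;  negative root z = -0.4309
x = 0.1265, y = -0.1612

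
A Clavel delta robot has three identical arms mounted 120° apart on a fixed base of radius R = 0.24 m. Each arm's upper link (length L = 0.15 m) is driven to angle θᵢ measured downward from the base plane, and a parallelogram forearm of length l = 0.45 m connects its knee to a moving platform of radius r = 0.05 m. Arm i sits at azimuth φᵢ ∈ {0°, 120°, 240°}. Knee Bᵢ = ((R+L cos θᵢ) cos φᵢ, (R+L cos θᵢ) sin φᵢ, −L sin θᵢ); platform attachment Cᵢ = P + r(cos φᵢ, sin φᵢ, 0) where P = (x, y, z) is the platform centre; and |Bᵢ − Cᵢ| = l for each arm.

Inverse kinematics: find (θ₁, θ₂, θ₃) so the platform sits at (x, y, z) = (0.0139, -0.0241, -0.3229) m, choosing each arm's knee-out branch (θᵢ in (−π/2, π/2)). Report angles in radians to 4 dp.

θ₁ = 0.0877, θ₂ = 0.3489, θ₃ = 0.0875

arm 1 (φ=0.0°): x'=0.0139, y'=-0.0241
  A cos θ + B sin θ = C:  0.1761·cos θ + -0.3229·sin θ = 0.1471
  γ=atan2(-0.3229,0.1761)=-1.0715;  ψ=arccos(0.4001)=1.1592;  θ1=γ+ψ≈0.0877
rotate P by −φ2: (-0.0278, 0.0000, -0.3229)
  e−x'=0.2178;  (l²−L²−(e−x')²−y'²−z²)/2L = 0.0943
  γ=atan2(-0.3229,0.2178)=-0.9773;  ψ=arccos(0.2421)=1.3263;  θ2=γ+ψ≈0.3489
rotate P by −φ3: (0.0139, 0.0241, -0.3229)
  A=0.1761, B=-0.3229, C=(l²−L²−A²−y'²−z²)/(2L)=0.1472
  γ=atan2(-0.3229,0.1761)=-1.0716;  ψ=arccos(0.4002)=1.1591;  θ3=γ+ψ≈0.0875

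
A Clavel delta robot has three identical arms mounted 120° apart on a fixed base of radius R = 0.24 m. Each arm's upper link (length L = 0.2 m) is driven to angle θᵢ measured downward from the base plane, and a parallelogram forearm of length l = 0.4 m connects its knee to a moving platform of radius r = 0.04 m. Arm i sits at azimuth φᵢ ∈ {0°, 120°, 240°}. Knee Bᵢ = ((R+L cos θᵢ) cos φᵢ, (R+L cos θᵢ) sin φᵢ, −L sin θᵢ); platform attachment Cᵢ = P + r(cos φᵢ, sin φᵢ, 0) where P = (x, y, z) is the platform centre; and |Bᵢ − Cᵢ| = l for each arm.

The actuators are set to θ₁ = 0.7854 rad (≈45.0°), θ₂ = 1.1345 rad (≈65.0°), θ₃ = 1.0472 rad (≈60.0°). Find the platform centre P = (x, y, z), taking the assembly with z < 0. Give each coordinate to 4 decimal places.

(0.0509, -0.0135, -0.4161)

S1 = (0.3414·cos0.0°, 0.3414·sin0.0°, -0.1414) = (0.3414, 0.0000, -0.1414)
S2 = (0.2845·cos120.0°, 0.2845·sin120.0°, -0.1813) = (-0.1423, 0.2464, -0.1813)
S3 = (0.3000·cos240.0°, 0.3000·sin240.0°, -0.1732) = (-0.1500, -0.2598, -0.1732)
subtract pairs → two planes through P
[-0.9674 0.4928 -0.0797]·P = -0.0228;  [-0.9828 -0.5196 -0.0636]·P = -0.0166
det = 0.9870;  x = 0.0203+-0.0737z,  y = -0.0064+0.0170z
into |P−S₁|² = l²: 1.0057z² + 0.3300z + -0.0368 = 0;  Δ = 0.2570;  z = -0.4161 or 0.0880 → z<0 root = -0.4161
x = 0.0509, y = -0.0135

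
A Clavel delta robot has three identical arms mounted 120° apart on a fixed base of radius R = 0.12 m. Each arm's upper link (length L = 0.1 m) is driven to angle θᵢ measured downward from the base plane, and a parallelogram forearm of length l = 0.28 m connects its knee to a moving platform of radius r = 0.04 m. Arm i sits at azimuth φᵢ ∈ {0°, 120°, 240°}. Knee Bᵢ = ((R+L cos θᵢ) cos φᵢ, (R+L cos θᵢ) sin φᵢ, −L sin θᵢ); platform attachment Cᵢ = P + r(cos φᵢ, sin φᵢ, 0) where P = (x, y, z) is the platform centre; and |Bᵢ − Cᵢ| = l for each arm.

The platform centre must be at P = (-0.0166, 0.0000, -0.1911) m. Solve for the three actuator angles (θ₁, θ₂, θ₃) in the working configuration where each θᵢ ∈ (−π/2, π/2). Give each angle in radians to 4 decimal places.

θ₁ = -0.0865, θ₂ = -0.3486, θ₃ = -0.3486

φ1=0.0° → target in arm frame (-0.0166, 0.0000)
  A=0.0966, B=-0.1911, C=(l²−L²−A²−y'²−z²)/(2L)=0.1127
  γ=atan2(-0.1911,0.0966)=-1.1028;  ψ=arccos(0.5265)=1.0163;  θ1=γ+ψ≈-0.0865
arm 2 (φ=120.0°): x'=0.0083, y'=0.0144
  A=0.0717, B=-0.1911, C=(l²−L²−A²−y'²−z²)/(2L)=0.1327
  γ=atan2(-0.1911,0.0717)=-1.2119;  ψ=arccos(0.6500)=0.8632;  θ2=γ+ψ≈-0.3486
φ3=240.0° → target in arm frame (0.0083, -0.0144)
  A=0.0717, B=-0.1911, C=(l²−L²−A²−y'²−z²)/(2L)=0.1327
  θ3 = atan2(B,A) + arccos(C/0.2041) = -0.3486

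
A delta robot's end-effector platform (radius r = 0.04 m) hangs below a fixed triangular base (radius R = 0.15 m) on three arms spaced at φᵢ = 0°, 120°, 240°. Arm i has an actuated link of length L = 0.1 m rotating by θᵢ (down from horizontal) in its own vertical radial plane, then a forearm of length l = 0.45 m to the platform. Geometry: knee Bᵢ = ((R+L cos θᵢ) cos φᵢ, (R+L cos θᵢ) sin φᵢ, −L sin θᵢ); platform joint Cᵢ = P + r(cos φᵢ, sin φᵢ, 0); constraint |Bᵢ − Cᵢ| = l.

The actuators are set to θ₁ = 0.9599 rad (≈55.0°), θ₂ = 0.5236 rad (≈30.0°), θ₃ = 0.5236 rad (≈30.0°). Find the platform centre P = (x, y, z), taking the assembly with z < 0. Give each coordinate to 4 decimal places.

arm 1 at φ=0.0°: ρ1 = 0.1674;  S1 = (0.1674, 0.0000, -0.0819)
arm 2 at φ=120.0°: ρ2 = 0.1966;  S2 = (-0.0983, 0.1703, -0.0500)
arm 3 at φ=240.0°: ρ3 = 0.1966;  S3 = (-0.0983, -0.1703, -0.0500)
subtract pairs → two planes through P
[-0.5313 0.3405 0.0638]·P = 0.0064;  [-0.5313 -0.3405 0.0638]·P = 0.0064
Cramer: x(z) = -0.0121+0.1201z;  y(z) = 0.0000-0.0000z
sphere 1 gives Az²+Bz+C=0 with A=1.0144, B=0.1207, C=-0.1636;  B²−4AC=0.6783;  roots -0.4654, 0.3465;  negative root z = -0.4654
x = -0.0680, y = 0.0000

(-0.0680, 0.0000, -0.4654)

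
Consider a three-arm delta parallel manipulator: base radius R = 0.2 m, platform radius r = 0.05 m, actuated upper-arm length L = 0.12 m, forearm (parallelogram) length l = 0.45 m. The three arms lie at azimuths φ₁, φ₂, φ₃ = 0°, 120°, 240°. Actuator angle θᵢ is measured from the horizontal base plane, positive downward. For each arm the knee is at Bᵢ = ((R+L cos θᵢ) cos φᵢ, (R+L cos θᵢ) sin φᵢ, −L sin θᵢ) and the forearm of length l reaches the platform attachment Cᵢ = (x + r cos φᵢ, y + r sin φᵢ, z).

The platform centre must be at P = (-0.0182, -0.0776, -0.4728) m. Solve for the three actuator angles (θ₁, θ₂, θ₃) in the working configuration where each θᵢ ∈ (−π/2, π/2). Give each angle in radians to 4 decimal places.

φ1=0.0° → target in arm frame (-0.0182, -0.0776)
  A=0.1682, B=-0.4728, C=(l²−L²−A²−y'²−z²)/(2L)=-0.2906
  θ1 = atan2(B,A) + arccos(C/0.5018) = 0.9595
arm 2 (φ=120.0°): x'=-0.0581, y'=0.0546
  e−x'=0.2081;  (l²−L²−(e−x')²−y'²−z²)/2L = -0.3405
  γ=atan2(-0.4728,0.2081)=-1.1562;  ψ=arccos(-0.6592)=2.2905;  θ2=γ+ψ≈1.1344
φ3=240.0° → target in arm frame (0.0763, 0.0230)
  A cos θ + B sin θ = C:  0.0737·cos θ + -0.4728·sin θ = -0.1725
  γ=atan2(-0.4728,0.0737)=-1.4162;  ψ=arccos(-0.3605)=1.9396;  θ3=γ+ψ≈0.5234

θ₁ = 0.9595, θ₂ = 1.1344, θ₃ = 0.5234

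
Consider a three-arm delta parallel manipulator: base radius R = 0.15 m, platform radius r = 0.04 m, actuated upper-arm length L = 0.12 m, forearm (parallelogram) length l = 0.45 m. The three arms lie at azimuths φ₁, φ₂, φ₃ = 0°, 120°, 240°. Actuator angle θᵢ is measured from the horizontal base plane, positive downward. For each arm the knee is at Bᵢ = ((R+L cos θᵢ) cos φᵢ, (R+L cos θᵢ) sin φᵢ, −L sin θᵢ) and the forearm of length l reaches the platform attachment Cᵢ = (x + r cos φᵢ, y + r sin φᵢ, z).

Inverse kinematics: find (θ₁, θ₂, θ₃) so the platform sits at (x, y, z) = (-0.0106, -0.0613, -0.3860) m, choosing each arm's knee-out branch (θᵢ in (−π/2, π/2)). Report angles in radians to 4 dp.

φ1=0.0° → target in arm frame (-0.0106, -0.0613)
  A cos θ + B sin θ = C:  0.1206·cos θ + -0.3860·sin θ = 0.0867
  γ=atan2(-0.3860,0.1206)=-1.2680;  ψ=arccos(0.2143)=1.3548;  θ1=γ+ψ≈0.0868
rotate P by −φ2: (-0.0478, 0.0398, -0.3860)
  A=0.1578, B=-0.3860, C=(l²−L²−A²−y'²−z²)/(2L)=0.0526
  √(A²+B²)=0.4170;  θ2 = -1.1827+1.4444 ≈ 0.2616
rotate P by −φ3: (0.0584, 0.0215, -0.3860)
  A cos θ + B sin θ = C:  0.0516·cos θ + -0.3860·sin θ = 0.1499
  γ=atan2(-0.3860,0.0516)=-1.4379;  ψ=arccos(0.3850)=1.1756;  θ3=γ+ψ≈-0.2622

θ₁ = 0.0868, θ₂ = 0.2616, θ₃ = -0.2622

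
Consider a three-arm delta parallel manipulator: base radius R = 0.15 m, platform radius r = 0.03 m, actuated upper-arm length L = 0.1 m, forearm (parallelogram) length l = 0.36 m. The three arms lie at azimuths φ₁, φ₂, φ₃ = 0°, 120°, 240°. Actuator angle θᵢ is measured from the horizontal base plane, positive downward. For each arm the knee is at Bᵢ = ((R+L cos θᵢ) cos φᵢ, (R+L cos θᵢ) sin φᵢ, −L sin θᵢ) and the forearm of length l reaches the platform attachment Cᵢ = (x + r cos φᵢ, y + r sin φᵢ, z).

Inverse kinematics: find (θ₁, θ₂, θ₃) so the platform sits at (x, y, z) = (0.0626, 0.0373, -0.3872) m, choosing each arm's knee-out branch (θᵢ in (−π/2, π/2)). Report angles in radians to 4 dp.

θ₁ = 0.6108, θ₂ = 0.9601, θ₃ = 1.3090

rotate P by −φ1: (0.0626, 0.0373, -0.3872)
  e−x'=0.0574;  (l²−L²−(e−x')²−y'²−z²)/2L = -0.1750
  γ=atan2(-0.3872,0.0574)=-1.4236;  ψ=arccos(-0.4472)=2.0344;  θ1=γ+ψ≈0.6108
rotate P by −φ2: (0.0010, -0.0729, -0.3872)
  A=0.1190, B=-0.3872, C=(l²−L²−A²−y'²−z²)/(2L)=-0.2490
  √(A²+B²)=0.4051;  θ2 = -1.2726+2.2327 ≈ 0.9601
rotate P by −φ3: (-0.0636, 0.0356, -0.3872)
  A=0.1836, B=-0.3872, C=(l²−L²−A²−y'²−z²)/(2L)=-0.3265
  √(A²+B²)=0.4285;  θ3 = -1.1280+2.4370 ≈ 1.3090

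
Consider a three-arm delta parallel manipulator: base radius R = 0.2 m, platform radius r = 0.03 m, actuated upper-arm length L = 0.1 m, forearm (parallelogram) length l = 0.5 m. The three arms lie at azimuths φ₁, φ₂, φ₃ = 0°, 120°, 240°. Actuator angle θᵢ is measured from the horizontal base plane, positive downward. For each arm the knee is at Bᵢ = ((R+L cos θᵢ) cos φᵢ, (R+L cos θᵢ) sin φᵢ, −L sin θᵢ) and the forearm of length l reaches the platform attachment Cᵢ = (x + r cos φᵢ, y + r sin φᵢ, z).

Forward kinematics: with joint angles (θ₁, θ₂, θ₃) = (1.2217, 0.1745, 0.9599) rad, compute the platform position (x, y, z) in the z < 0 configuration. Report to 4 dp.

(-0.0845, 0.0863, -0.4929)

arm 1 at φ=0.0°: ρ1 = 0.2042;  centre 1 = (0.2042, 0.0000, -0.0940)
centre 2 = (0.2685·cos120.0°, 0.2685·sin120.0°, -0.0174) = (-0.1342, 0.2325, -0.0174)
φ3=240.0°: virtual centre (-0.1137, -0.1969, -0.0819), radius l
subtract pairs → two planes through P
[-0.6769 0.4650 0.1532]·P = 0.0219;  [-0.6358 -0.3938 0.0241]·P = 0.0079
det = 0.5622;  x = -0.0218+0.1273z,  y = 0.0152+-0.1442z
into |P−centre ₁|² = l²: 1.0370z² + 0.1260z + -0.1899 = 0;  Δ = 0.8034;  z = -0.4929 or 0.3714 → z<0 root = -0.4929
x = -0.0845, y = 0.0863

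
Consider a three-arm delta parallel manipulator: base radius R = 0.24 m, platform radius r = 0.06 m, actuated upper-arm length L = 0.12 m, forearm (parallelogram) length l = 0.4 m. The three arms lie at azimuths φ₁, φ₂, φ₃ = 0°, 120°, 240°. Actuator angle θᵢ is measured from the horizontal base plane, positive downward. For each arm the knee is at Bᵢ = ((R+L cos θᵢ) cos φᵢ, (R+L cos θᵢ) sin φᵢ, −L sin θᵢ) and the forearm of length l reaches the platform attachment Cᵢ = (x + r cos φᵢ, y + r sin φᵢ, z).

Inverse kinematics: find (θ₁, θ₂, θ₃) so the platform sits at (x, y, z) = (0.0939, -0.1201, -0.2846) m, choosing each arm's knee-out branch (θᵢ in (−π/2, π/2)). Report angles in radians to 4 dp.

θ₁ = -0.3488, θ₂ = 1.3086, θ₃ = 0.0000

arm 1 (φ=0.0°): x'=0.0939, y'=-0.1201
  A cos θ + B sin θ = C:  0.0861·cos θ + -0.2846·sin θ = 0.1782
  γ=atan2(-0.2846,0.0861)=-1.2770;  ψ=arccos(0.5993)=0.9282;  θ1=γ+ψ≈-0.3488
φ2=120.0° → target in arm frame (-0.1510, -0.0213)
  e−x'=0.3310;  (l²−L²−(e−x')²−y'²−z²)/2L = -0.1891
  √(A²+B²)=0.4365;  θ2 = -0.7102+2.0189 ≈ 1.3086
φ3=240.0° → target in arm frame (0.0571, 0.1414)
  A=0.1229, B=-0.2846, C=(l²−L²−A²−y'²−z²)/(2L)=0.1229
  θ3 = atan2(B,A) + arccos(C/0.3100) = 0.0000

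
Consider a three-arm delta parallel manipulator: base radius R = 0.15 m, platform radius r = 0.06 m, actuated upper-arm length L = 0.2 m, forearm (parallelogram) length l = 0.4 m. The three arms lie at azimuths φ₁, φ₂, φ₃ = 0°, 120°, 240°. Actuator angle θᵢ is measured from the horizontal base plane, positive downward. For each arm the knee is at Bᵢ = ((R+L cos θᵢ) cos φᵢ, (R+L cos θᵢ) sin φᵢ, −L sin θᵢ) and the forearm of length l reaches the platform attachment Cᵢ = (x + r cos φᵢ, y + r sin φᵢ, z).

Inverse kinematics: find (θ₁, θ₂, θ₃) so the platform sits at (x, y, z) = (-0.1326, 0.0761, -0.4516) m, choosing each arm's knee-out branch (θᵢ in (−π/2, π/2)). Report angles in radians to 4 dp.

φ1=0.0° → target in arm frame (-0.1326, 0.0761)
  A cos θ + B sin θ = C:  0.2226·cos θ + -0.4516·sin θ = -0.3482
  √(A²+B²)=0.5035;  θ1 = -1.1128+2.3345 ≈ 1.2217
arm 2 (φ=120.0°): x'=0.1322, y'=0.0768
  e−x'=-0.0422;  (l²−L²−(e−x')²−y'²−z²)/2L = -0.2290
  √(A²+B²)=0.4536;  θ2 = -1.6640+2.1002 ≈ 0.4362
φ3=240.0° → target in arm frame (0.0004, -0.1529)
  A cos θ + B sin θ = C:  0.0896·cos θ + -0.4516·sin θ = -0.2884
  √(A²+B²)=0.4604;  θ3 = -1.3749+2.2476 ≈ 0.8727

θ₁ = 1.2217, θ₂ = 0.4362, θ₃ = 0.8727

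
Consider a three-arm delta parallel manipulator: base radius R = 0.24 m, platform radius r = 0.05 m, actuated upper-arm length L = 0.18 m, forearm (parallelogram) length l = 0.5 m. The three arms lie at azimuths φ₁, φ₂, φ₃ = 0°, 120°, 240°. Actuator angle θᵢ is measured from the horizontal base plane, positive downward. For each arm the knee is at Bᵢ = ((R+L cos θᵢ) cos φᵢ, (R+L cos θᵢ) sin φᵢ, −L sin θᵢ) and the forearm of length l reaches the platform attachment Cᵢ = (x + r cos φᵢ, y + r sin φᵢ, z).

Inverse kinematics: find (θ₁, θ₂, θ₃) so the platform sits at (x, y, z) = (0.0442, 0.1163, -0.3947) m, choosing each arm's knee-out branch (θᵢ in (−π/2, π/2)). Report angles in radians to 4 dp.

θ₁ = 0.1745, θ₂ = -0.0001, θ₃ = 0.8725

rotate P by −φ1: (0.0442, 0.1163, -0.3947)
  e−x'=0.1458;  (l²−L²−(e−x')²−y'²−z²)/2L = 0.0751
  θ1 = atan2(B,A) + arccos(C/0.4208) = 0.1745
arm 2 (φ=120.0°): x'=0.0786, y'=-0.0964
  A=0.1114, B=-0.3947, C=(l²−L²−A²−y'²−z²)/(2L)=0.1114
  √(A²+B²)=0.4101;  θ2 = -1.2958+1.2957 ≈ -0.0001
φ3=240.0° → target in arm frame (-0.1228, -0.0199)
  e−x'=0.3128;  (l²−L²−(e−x')²−y'²−z²)/2L = -0.1012
  θ3 = atan2(B,A) + arccos(C/0.5036) = 0.8725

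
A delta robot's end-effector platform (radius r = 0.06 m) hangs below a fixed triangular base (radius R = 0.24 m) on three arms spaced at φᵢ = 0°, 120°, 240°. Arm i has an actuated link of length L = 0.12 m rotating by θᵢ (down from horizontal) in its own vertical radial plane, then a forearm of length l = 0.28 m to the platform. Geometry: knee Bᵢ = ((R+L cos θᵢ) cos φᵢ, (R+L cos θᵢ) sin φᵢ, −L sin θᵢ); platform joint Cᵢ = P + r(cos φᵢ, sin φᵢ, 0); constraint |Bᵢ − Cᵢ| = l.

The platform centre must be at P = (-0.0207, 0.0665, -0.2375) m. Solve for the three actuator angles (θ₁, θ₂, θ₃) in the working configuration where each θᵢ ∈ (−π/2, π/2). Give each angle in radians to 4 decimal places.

φ1=0.0° → target in arm frame (-0.0207, 0.0665)
  e−x'=0.2007;  (l²−L²−(e−x')²−y'²−z²)/2L = -0.1546
  √(A²+B²)=0.3109;  θ1 = -0.8692+2.0912 ≈ 1.2221
φ2=120.0° → target in arm frame (0.0679, -0.0153)
  e−x'=0.1121;  (l²−L²−(e−x')²−y'²−z²)/2L = -0.0217
  γ=atan2(-0.2375,0.1121)=-1.1299;  ψ=arccos(-0.0825)=1.6534;  θ2=γ+ψ≈0.5234
φ3=240.0° → target in arm frame (-0.0472, -0.0512)
  A cos θ + B sin θ = C:  0.2272·cos θ + -0.2375·sin θ = -0.1944
  γ=atan2(-0.2375,0.2272)=-0.8075;  ψ=arccos(-0.5915)=2.2037;  θ3=γ+ψ≈1.3963

θ₁ = 1.2221, θ₂ = 0.5234, θ₃ = 1.3963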